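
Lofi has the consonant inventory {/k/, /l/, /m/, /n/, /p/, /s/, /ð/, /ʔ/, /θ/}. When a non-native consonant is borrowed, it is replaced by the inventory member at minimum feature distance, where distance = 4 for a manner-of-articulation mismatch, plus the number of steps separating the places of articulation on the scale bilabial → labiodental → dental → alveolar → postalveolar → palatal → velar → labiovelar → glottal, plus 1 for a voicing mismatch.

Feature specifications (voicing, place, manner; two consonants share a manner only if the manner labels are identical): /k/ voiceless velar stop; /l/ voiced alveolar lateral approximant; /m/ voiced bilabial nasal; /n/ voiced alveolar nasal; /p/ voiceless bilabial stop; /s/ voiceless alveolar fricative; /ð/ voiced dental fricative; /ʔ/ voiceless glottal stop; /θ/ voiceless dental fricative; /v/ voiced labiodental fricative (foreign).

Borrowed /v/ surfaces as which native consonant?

/ð/ is closest: same manner (fricative), place distance 1 (labiodental→dental), same voicing; total 1. Next closest is /θ/ at distance 2.

ð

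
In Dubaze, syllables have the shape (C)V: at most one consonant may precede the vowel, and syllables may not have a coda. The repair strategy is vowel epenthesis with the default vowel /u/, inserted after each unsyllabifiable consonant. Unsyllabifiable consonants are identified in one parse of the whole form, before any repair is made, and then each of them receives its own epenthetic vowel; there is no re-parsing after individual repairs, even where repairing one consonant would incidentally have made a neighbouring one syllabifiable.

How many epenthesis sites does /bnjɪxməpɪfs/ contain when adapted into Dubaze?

The unsyllabifiable consonants are /b/, /n/, /x/, /f/, /s/; each receives one epenthetic vowel.

5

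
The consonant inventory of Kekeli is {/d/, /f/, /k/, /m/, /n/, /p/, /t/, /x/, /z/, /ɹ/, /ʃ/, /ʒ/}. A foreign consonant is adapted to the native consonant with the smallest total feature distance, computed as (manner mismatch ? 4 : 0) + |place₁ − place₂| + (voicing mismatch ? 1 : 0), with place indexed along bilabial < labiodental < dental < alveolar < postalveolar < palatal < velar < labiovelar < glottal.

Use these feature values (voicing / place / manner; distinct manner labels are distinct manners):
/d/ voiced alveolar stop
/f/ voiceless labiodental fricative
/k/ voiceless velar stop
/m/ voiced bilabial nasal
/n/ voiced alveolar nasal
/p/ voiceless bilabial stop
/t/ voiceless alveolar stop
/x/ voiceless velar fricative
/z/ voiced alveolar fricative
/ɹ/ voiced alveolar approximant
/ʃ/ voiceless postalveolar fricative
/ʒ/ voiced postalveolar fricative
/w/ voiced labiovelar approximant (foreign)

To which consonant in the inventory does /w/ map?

/ɹ/ is closest: same manner (approximant), place distance 4 (labiovelar→alveolar), same voicing; total 4. Next closest is /k/ at distance 6.

ɹ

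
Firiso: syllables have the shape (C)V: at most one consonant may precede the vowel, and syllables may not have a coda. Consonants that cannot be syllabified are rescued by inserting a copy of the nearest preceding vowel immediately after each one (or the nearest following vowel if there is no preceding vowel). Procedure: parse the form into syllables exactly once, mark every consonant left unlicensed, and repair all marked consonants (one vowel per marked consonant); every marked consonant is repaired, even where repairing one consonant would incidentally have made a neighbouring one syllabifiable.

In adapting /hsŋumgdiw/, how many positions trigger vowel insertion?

The unsyllabifiable consonants are /h/, /s/, /m/, /g/, /w/; each receives one epenthetic vowel.

5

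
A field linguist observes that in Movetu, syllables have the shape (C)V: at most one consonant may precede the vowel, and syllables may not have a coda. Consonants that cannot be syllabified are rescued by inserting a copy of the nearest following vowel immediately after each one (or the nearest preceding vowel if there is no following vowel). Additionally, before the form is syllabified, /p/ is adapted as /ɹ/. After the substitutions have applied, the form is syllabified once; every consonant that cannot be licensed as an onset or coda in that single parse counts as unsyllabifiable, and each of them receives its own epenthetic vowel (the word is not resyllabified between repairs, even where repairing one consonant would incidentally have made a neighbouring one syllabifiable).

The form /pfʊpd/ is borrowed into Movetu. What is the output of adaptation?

Substitution: /p/ → /ɹ/, giving /ɹfʊɹd/.
Under (C)V, the unsyllabifiable consonants are /ɹ/, /ɹ/, /d/ (no codas are permitted; onsets are limited to one consonant).
Inserting the epenthetic vowel yields /ɹ/ → /ɹʊ/, /ɹ/ → /ɹʊ/, /d/ → /dʊ/.

ɹʊfʊɹʊdʊ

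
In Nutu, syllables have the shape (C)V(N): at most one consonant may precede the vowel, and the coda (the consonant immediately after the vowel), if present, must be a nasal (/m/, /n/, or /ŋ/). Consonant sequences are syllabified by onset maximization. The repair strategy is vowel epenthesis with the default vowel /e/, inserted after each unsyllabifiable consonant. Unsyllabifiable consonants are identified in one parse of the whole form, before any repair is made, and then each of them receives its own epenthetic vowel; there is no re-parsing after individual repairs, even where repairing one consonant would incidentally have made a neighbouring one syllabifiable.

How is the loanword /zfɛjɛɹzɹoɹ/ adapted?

zefɛjɛɹezeɹoɹe

Syllabifying with onset maximization leaves /z/, /ɹ/, /z/, /ɹ/ stranded (only a nasal (/m/, /n/, or /ŋ/) is licensed in coda position; onsets are limited to one consonant).
Each unlicensed consonant becomes the onset of a new syllable: /z/ → /ze/, /ɹ/ → /ɹe/, /z/ → /ze/, /ɹ/ → /ɹe/.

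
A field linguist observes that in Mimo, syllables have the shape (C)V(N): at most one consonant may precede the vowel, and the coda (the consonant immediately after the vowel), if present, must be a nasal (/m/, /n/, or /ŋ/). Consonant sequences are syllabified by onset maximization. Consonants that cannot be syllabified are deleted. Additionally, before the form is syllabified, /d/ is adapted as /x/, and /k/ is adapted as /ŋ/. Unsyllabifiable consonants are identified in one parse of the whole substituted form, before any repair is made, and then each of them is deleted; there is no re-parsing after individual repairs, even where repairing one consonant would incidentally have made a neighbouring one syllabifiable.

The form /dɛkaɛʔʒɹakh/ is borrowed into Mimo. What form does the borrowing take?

Substitution: /d/ → /x/, /k/ → /ŋ/, giving /xɛŋaɛʔʒɹaŋh/.
Syllabifying with onset maximization leaves /ʔ/, /ʒ/, /h/ stranded (only a nasal (/m/, /n/, or /ŋ/) is licensed in coda position; onsets are limited to one consonant).
Deleting the stranded consonants removes /ʔ/, /ʒ/, /h/.

xɛŋaɛɹaŋ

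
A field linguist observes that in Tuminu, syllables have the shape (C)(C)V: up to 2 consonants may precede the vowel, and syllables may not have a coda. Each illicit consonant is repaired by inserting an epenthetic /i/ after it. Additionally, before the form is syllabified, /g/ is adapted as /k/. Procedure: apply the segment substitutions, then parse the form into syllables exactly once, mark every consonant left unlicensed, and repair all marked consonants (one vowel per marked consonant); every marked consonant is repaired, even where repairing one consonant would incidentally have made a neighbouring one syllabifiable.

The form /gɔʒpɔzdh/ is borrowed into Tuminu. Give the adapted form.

kɔʒpɔzidihi

Substitution: /g/ → /k/, giving /kɔʒpɔzdh/.
The consonants /z/, /d/, /h/ cannot be parsed into a legal (C)(C)V syllable (no codas are permitted; onsets may contain at most 2 consonants).
Each unlicensed consonant becomes the onset of a new syllable: /z/ → /zi/, /d/ → /di/, /h/ → /hi/.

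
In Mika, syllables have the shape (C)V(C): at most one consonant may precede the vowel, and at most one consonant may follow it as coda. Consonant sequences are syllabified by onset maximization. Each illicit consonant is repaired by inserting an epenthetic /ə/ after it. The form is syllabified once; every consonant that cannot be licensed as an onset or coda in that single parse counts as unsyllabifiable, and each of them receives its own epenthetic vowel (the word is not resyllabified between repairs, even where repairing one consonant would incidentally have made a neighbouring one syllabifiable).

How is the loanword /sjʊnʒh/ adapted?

The consonants /s/, /ʒ/, /h/ cannot be parsed into a legal (C)V(C) syllable (at most one coda consonant is licensed; onsets are limited to one consonant).
Each unlicensed consonant becomes the onset of a new syllable: /s/ → /sə/, /ʒ/ → /ʒə/, /h/ → /hə/.

səjʊnʒəhə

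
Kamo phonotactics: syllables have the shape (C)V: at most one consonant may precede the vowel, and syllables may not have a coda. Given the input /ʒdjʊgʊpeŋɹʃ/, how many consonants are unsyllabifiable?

5

Syllabifying with onset maximization leaves /ʒ/, /d/, /ŋ/, /ɹ/, /ʃ/ stranded (no codas are permitted; onsets are limited to one consonant).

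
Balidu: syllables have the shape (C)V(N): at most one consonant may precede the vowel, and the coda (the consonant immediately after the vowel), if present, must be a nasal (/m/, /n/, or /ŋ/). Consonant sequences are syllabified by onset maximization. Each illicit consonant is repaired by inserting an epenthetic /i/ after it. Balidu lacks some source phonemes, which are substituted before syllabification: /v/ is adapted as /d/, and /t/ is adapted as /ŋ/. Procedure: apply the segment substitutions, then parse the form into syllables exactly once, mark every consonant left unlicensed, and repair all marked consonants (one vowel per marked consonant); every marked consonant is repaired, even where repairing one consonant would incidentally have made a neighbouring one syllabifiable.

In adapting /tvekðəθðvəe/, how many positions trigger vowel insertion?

After substitution the input is /ŋdekðəθðdəe/.
The unsyllabifiable consonants are /ŋ/, /k/, /θ/, /ð/; each receives one epenthetic vowel.

4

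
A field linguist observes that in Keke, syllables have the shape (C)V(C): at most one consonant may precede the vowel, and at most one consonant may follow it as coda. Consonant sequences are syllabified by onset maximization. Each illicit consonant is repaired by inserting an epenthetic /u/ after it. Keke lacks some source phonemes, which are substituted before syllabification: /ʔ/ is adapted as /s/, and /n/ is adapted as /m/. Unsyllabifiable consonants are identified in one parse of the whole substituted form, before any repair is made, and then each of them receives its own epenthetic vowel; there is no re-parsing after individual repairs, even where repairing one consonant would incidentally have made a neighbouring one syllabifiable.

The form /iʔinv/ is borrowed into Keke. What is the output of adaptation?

isimvu

Substitution: /ʔ/ → /s/, /n/ → /m/, giving /isimv/.
Syllabifying with onset maximization leaves /v/ stranded (at most one coda consonant is licensed; onsets are limited to one consonant).
Inserting the epenthetic vowel yields /v/ → /vu/.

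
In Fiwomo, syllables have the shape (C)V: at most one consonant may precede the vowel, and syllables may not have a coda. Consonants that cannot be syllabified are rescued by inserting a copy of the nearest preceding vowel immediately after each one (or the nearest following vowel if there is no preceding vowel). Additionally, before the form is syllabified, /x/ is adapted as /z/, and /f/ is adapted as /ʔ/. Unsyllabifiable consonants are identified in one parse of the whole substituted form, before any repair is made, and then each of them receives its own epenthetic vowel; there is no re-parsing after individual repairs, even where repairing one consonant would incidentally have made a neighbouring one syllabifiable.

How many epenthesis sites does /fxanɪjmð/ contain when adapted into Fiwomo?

After substitution the input is /ʔzanɪjmð/.
The unsyllabifiable consonants are /ʔ/, /j/, /m/, /ð/; each receives one epenthetic vowel.

4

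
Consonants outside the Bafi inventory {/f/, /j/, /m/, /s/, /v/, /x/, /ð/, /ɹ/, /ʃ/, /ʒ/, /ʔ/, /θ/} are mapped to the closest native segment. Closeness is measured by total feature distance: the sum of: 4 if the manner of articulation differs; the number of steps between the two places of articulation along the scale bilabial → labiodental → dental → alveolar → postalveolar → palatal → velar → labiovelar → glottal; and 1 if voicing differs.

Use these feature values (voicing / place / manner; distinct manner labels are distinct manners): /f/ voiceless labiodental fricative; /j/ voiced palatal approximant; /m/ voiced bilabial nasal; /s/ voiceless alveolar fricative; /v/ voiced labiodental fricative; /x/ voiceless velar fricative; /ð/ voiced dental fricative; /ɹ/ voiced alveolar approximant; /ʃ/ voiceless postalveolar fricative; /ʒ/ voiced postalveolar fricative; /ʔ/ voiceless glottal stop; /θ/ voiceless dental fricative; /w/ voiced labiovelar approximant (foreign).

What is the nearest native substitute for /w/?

j

/j/ is closest: same manner (approximant), place distance 2 (labiovelar→palatal), same voicing; total 2. Next closest is /ɹ/ at distance 4.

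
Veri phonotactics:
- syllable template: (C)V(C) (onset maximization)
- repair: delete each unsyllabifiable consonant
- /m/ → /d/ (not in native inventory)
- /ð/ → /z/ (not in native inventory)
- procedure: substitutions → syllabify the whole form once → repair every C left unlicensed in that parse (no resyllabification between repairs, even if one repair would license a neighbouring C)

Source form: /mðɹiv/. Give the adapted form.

Substitution: /m/ → /d/, /ð/ → /z/, giving /dzɹiv/.
The consonants /d/, /z/ cannot be parsed into a legal (C)V(C) syllable (at most one coda consonant is licensed; onsets are limited to one consonant).
Deletion applies to /d/, /z/.

ɹiv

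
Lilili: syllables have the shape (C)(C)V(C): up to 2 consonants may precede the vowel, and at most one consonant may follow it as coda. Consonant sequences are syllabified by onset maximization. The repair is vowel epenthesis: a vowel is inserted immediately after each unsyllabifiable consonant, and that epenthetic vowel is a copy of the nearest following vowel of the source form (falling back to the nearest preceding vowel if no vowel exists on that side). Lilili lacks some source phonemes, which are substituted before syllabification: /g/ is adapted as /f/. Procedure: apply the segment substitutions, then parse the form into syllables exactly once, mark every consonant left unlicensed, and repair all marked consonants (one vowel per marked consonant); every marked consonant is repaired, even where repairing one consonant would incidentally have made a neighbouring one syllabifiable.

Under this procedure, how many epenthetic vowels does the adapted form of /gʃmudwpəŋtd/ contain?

3

After substitution the input is /fʃmudwpəŋtd/.
The unsyllabifiable consonants are /f/, /t/, /d/; each receives one epenthetic vowel.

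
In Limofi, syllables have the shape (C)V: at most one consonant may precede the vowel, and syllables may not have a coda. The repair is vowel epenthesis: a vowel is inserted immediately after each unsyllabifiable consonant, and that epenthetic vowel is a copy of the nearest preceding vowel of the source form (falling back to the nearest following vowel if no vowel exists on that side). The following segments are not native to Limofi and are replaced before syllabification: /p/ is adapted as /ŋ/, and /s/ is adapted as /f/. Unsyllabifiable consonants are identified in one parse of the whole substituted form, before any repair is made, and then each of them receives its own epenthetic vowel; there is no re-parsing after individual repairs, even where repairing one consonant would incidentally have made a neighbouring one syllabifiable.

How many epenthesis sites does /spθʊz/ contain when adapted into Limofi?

After substitution the input is /fŋθʊz/.
The unsyllabifiable consonants are /f/, /ŋ/, /z/; each receives one epenthetic vowel.

3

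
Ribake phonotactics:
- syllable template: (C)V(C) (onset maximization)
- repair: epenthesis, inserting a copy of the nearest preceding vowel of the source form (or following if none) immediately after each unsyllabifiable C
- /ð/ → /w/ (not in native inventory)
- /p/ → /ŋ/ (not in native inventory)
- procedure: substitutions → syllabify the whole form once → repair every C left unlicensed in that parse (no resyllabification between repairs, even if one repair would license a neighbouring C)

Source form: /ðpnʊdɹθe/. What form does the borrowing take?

Substitution: /ð/ → /w/, /p/ → /ŋ/, giving /wŋnʊdɹθe/.
Syllabifying with onset maximization leaves /w/, /ŋ/, /ɹ/ stranded (at most one coda consonant is licensed; onsets are limited to one consonant).
Inserting the epenthetic vowel yields /w/ → /wʊ/, /ŋ/ → /ŋʊ/, /ɹ/ → /ɹʊ/.

wʊŋʊnʊdɹʊθe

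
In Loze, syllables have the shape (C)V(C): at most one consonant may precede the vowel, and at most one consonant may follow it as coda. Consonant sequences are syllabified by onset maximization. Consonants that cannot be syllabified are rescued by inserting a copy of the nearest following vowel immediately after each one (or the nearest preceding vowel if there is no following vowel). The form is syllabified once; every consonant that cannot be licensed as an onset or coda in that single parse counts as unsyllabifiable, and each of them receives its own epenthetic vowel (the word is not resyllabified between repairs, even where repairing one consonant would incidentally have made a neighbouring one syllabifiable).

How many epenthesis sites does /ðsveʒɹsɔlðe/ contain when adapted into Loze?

3

The unsyllabifiable consonants are /ð/, /s/, /ɹ/; each receives one epenthetic vowel.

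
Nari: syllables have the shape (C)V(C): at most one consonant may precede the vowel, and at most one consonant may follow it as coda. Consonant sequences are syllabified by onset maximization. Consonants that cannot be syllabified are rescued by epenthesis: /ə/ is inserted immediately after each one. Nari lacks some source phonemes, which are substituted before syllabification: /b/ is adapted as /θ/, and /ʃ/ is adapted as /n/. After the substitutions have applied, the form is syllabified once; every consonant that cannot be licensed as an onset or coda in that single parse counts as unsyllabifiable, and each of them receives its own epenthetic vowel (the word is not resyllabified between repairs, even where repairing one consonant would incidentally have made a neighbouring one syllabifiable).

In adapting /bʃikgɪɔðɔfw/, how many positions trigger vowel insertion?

After substitution the input is /θnikgɪɔðɔfw/.
The unsyllabifiable consonants are /θ/, /w/; each receives one epenthetic vowel.

2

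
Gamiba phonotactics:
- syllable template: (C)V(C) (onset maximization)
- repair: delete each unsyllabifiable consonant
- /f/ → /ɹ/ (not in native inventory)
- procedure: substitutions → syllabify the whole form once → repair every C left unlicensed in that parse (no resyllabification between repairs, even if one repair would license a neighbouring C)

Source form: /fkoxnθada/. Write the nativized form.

koxθada

Substitution: /f/ → /ɹ/, giving /ɹkoxnθada/.
Under (C)V(C), the unsyllabifiable consonants are /ɹ/, /n/ (at most one coda consonant is licensed; onsets are limited to one consonant).
Each unlicensed consonant is deleted: /ɹ/, /n/.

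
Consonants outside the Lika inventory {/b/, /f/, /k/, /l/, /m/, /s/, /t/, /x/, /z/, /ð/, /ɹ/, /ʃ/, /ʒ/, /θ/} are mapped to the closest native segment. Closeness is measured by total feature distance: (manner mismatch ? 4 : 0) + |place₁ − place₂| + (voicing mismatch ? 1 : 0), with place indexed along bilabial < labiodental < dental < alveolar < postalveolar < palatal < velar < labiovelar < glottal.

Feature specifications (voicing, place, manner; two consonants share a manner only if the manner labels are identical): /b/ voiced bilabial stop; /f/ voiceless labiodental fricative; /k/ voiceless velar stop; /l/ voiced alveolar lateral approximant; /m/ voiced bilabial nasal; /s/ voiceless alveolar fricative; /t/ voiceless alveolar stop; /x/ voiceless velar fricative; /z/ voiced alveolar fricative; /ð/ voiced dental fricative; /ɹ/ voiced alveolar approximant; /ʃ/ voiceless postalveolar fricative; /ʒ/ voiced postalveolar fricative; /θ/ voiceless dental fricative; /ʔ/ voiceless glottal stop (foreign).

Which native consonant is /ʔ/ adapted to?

k

/k/ is closest: same manner (stop), place distance 2 (glottal→velar), same voicing; total 2. Next closest is /t/ at distance 5.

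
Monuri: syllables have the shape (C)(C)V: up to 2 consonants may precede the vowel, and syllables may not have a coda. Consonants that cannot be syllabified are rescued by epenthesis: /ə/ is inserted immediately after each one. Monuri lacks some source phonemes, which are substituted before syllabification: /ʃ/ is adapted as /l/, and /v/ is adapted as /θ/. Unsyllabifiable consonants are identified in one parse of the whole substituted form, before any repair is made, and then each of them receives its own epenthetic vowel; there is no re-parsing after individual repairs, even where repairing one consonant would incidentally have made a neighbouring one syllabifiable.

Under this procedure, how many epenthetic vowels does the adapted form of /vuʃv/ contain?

2

After substitution the input is /θulθ/.
The unsyllabifiable consonants are /l/, /θ/; each receives one epenthetic vowel.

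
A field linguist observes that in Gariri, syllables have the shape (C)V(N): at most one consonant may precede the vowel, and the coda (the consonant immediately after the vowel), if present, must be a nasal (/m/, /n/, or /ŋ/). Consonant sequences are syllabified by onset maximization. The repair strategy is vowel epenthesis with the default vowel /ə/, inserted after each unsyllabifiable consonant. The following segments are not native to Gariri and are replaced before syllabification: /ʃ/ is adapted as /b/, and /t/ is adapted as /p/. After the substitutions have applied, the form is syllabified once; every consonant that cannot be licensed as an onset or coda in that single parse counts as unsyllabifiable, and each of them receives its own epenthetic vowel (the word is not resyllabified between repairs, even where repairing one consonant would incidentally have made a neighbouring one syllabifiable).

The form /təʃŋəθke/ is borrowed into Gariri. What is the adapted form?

Substitution: /t/ → /p/, /ʃ/ → /b/, giving /pəbŋəθke/.
Under (C)V(N), the unsyllabifiable consonants are /b/, /θ/ (only a nasal (/m/, /n/, or /ŋ/) is licensed in coda position; onsets are limited to one consonant).
Each unlicensed consonant becomes the onset of a new syllable: /b/ → /bə/, /θ/ → /θə/.

pəbəŋəθəke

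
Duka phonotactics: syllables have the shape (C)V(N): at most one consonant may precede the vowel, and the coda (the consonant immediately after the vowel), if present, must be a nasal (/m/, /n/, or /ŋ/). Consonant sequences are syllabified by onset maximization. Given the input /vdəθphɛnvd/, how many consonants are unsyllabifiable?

Under (C)V(N), the unsyllabifiable consonants are /v/, /θ/, /p/, /v/, /d/ (only a nasal (/m/, /n/, or /ŋ/) is licensed in coda position; onsets are limited to one consonant).

5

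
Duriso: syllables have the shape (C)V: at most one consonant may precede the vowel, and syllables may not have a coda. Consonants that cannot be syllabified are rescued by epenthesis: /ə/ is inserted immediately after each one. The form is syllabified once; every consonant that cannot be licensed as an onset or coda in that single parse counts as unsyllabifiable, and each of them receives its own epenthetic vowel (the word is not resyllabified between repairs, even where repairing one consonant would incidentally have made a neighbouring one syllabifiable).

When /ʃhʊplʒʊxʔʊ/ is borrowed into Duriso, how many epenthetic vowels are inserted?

4

The unsyllabifiable consonants are /ʃ/, /p/, /l/, /x/; each receives one epenthetic vowel.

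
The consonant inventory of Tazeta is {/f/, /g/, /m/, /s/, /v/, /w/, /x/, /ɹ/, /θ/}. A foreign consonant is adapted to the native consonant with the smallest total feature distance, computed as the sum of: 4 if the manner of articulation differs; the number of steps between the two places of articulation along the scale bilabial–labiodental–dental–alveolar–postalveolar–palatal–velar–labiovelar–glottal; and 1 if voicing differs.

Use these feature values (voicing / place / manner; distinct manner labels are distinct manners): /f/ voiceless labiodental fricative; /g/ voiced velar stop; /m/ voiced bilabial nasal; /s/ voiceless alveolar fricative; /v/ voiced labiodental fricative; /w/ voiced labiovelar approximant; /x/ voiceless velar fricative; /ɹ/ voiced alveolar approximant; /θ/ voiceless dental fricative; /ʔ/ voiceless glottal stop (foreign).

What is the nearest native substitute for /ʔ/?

g

/g/ is closest: same manner (stop), place distance 2 (glottal→velar), voicing differs (+1); total 3. Next closest is /w/ at distance 6.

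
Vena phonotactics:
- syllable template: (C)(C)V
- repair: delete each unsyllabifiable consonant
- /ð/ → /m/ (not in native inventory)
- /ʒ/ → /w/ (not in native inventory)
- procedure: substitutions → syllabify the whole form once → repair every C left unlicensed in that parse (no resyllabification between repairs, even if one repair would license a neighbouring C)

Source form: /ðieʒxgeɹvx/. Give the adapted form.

Substitution: /ð/ → /m/, /ʒ/ → /w/, giving /miewxgeɹvx/.
Under (C)(C)V, the unsyllabifiable consonants are /w/, /ɹ/, /v/, /x/ (no codas are permitted; onsets may contain at most 2 consonants).
Each unlicensed consonant is deleted: /w/, /ɹ/, /v/, /x/.

miexge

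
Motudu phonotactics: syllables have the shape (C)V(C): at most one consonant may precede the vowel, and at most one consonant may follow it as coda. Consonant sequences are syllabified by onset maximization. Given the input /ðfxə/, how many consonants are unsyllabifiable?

The consonants /ð/, /f/ cannot be parsed into a legal (C)V(C) syllable (at most one coda consonant is licensed; onsets are limited to one consonant).

2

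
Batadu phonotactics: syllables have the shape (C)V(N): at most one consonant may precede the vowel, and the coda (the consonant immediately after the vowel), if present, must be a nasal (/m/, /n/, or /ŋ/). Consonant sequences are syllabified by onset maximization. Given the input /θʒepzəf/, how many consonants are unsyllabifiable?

3

The consonants /θ/, /p/, /f/ cannot be parsed into a legal (C)V(N) syllable (only a nasal (/m/, /n/, or /ŋ/) is licensed in coda position; onsets are limited to one consonant).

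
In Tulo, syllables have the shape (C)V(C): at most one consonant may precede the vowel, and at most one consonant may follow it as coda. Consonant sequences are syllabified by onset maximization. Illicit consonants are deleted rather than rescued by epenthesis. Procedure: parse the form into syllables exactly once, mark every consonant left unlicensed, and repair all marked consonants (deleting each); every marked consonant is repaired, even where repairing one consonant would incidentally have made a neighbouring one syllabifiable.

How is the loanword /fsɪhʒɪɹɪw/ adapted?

The consonants /f/ cannot be parsed into a legal (C)V(C) syllable (at most one coda consonant is licensed; onsets are limited to one consonant).
Deleting the stranded consonants removes /f/.

sɪhʒɪɹɪw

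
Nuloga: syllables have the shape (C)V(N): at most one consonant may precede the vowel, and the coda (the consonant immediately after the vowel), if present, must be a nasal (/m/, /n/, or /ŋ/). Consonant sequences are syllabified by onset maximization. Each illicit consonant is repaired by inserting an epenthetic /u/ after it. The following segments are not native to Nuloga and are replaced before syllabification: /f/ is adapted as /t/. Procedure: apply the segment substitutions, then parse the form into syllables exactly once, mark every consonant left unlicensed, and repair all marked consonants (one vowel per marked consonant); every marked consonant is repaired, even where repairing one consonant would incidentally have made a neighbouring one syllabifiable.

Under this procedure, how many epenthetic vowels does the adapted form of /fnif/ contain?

2

After substitution the input is /tnit/.
The unsyllabifiable consonants are /t/, /t/; each receives one epenthetic vowel.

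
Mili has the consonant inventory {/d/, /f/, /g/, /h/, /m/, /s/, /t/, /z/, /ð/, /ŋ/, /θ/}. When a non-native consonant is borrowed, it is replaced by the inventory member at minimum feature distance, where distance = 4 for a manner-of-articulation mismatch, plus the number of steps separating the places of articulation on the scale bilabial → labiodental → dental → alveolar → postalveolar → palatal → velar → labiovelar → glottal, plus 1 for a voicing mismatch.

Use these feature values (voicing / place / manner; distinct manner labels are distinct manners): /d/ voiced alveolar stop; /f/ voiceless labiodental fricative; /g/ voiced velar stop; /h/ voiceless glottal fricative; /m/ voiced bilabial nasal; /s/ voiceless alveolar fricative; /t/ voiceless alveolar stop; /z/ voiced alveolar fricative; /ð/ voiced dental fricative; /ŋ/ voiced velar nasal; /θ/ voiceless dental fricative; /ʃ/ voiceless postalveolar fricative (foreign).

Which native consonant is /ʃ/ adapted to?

s

/s/ is closest: same manner (fricative), place distance 1 (postalveolar→alveolar), same voicing; total 1. Next closest is /z/ at distance 2.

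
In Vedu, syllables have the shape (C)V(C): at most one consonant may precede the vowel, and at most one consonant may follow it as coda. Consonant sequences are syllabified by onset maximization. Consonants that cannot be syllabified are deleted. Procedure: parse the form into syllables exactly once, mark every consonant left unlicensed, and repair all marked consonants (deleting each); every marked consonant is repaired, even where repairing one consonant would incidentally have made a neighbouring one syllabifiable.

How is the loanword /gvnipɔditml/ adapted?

Syllabifying with onset maximization leaves /g/, /v/, /m/, /l/ stranded (at most one coda consonant is licensed; onsets are limited to one consonant).
Each unlicensed consonant is deleted: /g/, /v/, /m/, /l/.

nipɔdit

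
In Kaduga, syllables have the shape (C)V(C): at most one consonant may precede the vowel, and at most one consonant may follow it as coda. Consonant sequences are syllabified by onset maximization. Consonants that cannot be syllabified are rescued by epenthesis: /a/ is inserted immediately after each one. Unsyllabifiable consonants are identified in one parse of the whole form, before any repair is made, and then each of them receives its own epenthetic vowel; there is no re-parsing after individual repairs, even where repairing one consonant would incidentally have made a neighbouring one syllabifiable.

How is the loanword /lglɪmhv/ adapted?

Syllabifying with onset maximization leaves /l/, /g/, /h/, /v/ stranded (at most one coda consonant is licensed; onsets are limited to one consonant).
Inserting the epenthetic vowel yields /l/ → /la/, /g/ → /ga/, /h/ → /ha/, /v/ → /va/.

lagalɪmhava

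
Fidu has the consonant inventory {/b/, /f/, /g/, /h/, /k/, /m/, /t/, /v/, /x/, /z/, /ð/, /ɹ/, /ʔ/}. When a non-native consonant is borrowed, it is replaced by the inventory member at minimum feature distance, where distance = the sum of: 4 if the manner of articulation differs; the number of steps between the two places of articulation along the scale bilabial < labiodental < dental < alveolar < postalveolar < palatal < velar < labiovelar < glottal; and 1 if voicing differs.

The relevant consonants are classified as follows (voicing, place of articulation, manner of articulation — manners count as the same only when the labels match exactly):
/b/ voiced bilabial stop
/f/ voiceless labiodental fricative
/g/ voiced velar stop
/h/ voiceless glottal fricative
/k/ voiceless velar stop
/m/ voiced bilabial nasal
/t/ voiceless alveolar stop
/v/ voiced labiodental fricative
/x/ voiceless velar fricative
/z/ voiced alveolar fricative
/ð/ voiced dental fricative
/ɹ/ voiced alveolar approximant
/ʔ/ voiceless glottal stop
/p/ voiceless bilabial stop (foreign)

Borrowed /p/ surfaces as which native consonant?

b

/b/ is closest: same manner (stop), place distance 0 (bilabial→bilabial), voicing differs (+1); total 1. Next closest is /t/ at distance 3.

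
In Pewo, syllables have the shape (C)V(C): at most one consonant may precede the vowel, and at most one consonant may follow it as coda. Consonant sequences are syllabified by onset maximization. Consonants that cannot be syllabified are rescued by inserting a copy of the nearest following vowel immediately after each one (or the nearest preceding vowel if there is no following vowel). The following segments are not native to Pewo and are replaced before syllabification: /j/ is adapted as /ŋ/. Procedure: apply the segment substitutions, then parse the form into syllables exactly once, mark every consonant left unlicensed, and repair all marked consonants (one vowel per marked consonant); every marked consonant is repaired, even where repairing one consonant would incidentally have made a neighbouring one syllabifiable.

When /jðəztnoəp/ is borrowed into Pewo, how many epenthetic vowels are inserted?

After substitution the input is /ŋðəztnoəp/.
The unsyllabifiable consonants are /ŋ/, /t/; each receives one epenthetic vowel.

2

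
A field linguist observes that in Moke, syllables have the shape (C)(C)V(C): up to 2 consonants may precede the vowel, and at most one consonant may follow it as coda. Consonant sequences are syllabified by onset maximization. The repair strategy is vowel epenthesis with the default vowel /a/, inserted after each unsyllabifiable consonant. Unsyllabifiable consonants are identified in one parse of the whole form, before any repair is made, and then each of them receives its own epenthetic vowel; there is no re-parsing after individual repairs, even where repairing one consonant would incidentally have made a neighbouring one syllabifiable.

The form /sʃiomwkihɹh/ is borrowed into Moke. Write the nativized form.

Syllabifying with onset maximization leaves /ɹ/, /h/ stranded (at most one coda consonant is licensed; onsets may contain at most 2 consonants).
Inserting the epenthetic vowel yields /ɹ/ → /ɹa/, /h/ → /ha/.

sʃiomwkihɹaha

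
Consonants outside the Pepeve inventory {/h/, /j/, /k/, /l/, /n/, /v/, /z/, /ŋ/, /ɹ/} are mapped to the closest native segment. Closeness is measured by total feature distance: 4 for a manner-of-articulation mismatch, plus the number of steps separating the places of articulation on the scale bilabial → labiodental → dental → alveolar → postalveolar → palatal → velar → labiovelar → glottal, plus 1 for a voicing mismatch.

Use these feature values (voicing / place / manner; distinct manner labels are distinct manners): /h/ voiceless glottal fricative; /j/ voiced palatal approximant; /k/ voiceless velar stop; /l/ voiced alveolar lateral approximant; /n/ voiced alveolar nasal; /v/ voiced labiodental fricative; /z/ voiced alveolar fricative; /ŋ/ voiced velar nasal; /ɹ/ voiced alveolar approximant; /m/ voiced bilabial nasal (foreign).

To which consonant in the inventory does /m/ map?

/n/ is closest: same manner (nasal), place distance 3 (bilabial→alveolar), same voicing; total 3. Next closest is /v/ at distance 5.

n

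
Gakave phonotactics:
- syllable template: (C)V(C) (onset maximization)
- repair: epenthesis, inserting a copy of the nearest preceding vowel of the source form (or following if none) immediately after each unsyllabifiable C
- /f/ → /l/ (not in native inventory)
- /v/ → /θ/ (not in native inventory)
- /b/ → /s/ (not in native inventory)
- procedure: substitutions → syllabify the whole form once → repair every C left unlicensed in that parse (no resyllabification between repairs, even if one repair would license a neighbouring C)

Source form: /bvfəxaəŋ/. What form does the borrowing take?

Substitution: /b/ → /s/, /v/ → /θ/, /f/ → /l/, giving /sθləxaəŋ/.
Syllabifying with onset maximization leaves /s/, /θ/ stranded (at most one coda consonant is licensed; onsets are limited to one consonant).
Each unlicensed consonant becomes the onset of a new syllable: /s/ → /sə/, /θ/ → /θə/.

səθələxaəŋ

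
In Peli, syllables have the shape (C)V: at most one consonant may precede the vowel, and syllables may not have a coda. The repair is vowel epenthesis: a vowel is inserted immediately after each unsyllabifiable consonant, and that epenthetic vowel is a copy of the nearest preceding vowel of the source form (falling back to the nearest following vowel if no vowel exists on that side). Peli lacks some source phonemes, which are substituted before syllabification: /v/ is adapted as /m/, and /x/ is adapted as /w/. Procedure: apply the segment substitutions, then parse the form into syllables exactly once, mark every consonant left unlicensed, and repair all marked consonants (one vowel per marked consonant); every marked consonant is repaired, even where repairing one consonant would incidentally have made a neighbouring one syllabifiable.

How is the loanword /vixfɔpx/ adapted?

Substitution: /v/ → /m/, /x/ → /w/, giving /miwfɔpw/.
Under (C)V, the unsyllabifiable consonants are /w/, /p/, /w/ (no codas are permitted; onsets are limited to one consonant).
Each unlicensed consonant becomes the onset of a new syllable: /w/ → /wi/, /p/ → /pɔ/, /w/ → /wɔ/.

miwifɔpɔwɔ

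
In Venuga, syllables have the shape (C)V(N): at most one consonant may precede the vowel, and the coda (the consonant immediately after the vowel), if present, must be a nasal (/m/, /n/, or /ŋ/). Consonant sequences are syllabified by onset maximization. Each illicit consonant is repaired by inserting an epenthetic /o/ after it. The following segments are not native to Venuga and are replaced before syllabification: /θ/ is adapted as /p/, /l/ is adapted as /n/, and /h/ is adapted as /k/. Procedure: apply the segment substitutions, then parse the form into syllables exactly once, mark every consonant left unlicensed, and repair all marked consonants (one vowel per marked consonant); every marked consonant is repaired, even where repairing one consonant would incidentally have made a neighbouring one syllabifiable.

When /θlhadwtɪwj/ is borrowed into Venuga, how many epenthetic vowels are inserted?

6

After substitution the input is /pnkadwtɪwj/.
The unsyllabifiable consonants are /p/, /n/, /d/, /w/, /w/, /j/; each receives one epenthetic vowel.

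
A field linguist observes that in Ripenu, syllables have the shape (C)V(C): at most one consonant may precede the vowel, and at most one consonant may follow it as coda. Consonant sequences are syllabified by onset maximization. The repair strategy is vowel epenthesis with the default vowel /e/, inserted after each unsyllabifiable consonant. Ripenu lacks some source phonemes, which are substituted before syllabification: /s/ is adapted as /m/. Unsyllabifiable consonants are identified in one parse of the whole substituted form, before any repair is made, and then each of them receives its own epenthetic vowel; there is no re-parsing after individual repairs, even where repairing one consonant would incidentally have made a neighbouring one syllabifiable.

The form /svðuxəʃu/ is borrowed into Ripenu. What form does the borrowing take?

Substitution: /s/ → /m/, giving /mvðuxəʃu/.
The consonants /m/, /v/ cannot be parsed into a legal (C)V(C) syllable (at most one coda consonant is licensed; onsets are limited to one consonant).
Inserting the epenthetic vowel yields /m/ → /me/, /v/ → /ve/.

meveðuxəʃu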